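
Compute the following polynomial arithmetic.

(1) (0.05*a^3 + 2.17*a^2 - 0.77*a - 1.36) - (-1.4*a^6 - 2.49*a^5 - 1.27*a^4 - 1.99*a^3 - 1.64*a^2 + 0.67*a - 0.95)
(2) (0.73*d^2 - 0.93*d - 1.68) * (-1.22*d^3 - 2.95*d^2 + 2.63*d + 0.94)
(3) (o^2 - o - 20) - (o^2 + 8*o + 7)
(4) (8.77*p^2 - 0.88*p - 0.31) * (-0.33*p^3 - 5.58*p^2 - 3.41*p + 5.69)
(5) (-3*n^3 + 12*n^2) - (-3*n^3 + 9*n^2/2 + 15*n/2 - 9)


(1) = 1.4*a^6 + 2.49*a^5 + 1.27*a^4 + 2.04*a^3 + 3.81*a^2 - 1.44*a - 0.41
(2) = -0.8906*d^5 - 1.0189*d^4 + 6.713*d^3 + 3.1963*d^2 - 5.2926*d - 1.5792
(3) = -9*o - 27
(4) = -2.8941*p^5 - 48.6462*p^4 - 24.893*p^3 + 54.6319*p^2 - 3.9501*p - 1.7639
(5) = 15*n^2/2 - 15*n/2 + 9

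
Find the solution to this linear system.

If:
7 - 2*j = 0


Then:
j = 7/2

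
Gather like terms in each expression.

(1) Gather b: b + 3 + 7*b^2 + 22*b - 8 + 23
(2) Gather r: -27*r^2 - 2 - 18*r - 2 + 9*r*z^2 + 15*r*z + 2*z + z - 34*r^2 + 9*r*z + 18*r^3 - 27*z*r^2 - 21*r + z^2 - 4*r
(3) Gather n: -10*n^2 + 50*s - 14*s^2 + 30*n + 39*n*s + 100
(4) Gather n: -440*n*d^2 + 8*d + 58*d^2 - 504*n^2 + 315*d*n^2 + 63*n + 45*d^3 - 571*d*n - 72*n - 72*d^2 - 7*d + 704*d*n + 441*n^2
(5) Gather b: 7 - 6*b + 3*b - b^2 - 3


(1) = 7*b^2 + 23*b + 18
(2) = 18*r^3 + r^2*(-27*z - 61) + r*(9*z^2 + 24*z - 43) + z^2 + 3*z - 4
(3) = -10*n^2 + n*(39*s + 30) - 14*s^2 + 50*s + 100
(4) = 45*d^3 - 14*d^2 + d + n^2*(315*d - 63) + n*(-440*d^2 + 133*d - 9)
(5) = -b^2 - 3*b + 4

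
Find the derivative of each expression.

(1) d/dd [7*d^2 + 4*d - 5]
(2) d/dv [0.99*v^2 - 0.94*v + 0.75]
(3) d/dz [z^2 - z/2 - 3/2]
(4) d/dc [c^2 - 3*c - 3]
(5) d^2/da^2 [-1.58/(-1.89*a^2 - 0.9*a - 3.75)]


(1) = 14*d + 4
(2) = 1.98*v - 0.94
(3) = 2*z - 1/2
(4) = 2*c - 3
(5) = (-11.287836*a^2 - 5.37516*a + 1.58*(3.78*a + 0.9)*(7.56*a + 1.8) - 22.3965)/(1.89*a^2 + 0.9*a + 3.75)^3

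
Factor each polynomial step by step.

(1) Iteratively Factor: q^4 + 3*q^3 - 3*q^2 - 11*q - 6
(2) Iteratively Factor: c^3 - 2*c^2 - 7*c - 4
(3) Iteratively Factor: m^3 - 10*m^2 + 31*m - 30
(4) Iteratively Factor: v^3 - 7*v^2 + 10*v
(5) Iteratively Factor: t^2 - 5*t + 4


(1) = (q - 2)*(q^3 + 5*q^2 + 7*q + 3) = (q - 2)*(q + 3)*(q^2 + 2*q + 1) = (q - 2)*(q + 1)*(q + 3)*(q + 1)
(2) = (c - 4)*(c^2 + 2*c + 1) = (c - 4)*(c + 1)*(c + 1)
(3) = (m - 2)*(m^2 - 8*m + 15) = (m - 5)*(m - 2)*(m - 3)
(4) = (v - 5)*(v^2 - 2*v) = v*(v - 5)*(v - 2)
(5) = (t - 4)*(t - 1)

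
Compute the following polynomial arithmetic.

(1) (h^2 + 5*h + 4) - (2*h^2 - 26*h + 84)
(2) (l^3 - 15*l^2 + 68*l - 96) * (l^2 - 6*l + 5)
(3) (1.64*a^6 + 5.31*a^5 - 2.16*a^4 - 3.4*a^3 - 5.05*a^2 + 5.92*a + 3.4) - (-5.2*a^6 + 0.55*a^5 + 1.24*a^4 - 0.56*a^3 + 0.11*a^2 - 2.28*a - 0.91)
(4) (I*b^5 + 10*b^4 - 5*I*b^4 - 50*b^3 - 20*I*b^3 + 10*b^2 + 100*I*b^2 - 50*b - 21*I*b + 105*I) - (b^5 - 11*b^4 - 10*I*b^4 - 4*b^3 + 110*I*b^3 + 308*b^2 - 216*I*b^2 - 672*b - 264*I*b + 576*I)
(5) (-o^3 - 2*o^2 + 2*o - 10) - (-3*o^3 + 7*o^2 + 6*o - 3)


(1) = -h^2 + 31*h - 80
(2) = l^5 - 21*l^4 + 163*l^3 - 579*l^2 + 916*l - 480
(3) = 6.84*a^6 + 4.76*a^5 - 3.4*a^4 - 2.84*a^3 - 5.16*a^2 + 8.2*a + 4.31
(4) = -b^5 + I*b^5 + 21*b^4 + 5*I*b^4 - 46*b^3 - 130*I*b^3 - 298*b^2 + 316*I*b^2 + 622*b + 243*I*b - 471*I
(5) = 2*o^3 - 9*o^2 - 4*o - 7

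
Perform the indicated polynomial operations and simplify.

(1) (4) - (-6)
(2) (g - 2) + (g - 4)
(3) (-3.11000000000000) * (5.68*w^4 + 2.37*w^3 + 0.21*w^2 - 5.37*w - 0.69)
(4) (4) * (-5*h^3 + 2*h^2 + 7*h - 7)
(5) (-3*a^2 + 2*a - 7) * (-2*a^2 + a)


(1) = 10
(2) = 2*g - 6
(3) = -17.6648*w^4 - 7.3707*w^3 - 0.6531*w^2 + 16.7007*w + 2.1459
(4) = -20*h^3 + 8*h^2 + 28*h - 28
(5) = 6*a^4 - 7*a^3 + 16*a^2 - 7*a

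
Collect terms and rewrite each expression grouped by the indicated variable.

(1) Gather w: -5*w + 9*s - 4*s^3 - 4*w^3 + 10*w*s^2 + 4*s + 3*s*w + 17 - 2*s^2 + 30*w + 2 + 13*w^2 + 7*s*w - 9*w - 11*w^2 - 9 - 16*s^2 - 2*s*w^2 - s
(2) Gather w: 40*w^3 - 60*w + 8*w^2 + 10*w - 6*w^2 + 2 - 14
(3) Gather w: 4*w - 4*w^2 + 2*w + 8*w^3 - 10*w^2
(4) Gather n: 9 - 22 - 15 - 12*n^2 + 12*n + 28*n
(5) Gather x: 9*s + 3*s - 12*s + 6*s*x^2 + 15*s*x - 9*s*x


(1) = -4*s^3 - 18*s^2 + 12*s - 4*w^3 + w^2*(2 - 2*s) + w*(10*s^2 + 10*s + 16) + 10
(2) = 40*w^3 + 2*w^2 - 50*w - 12
(3) = 8*w^3 - 14*w^2 + 6*w
(4) = -12*n^2 + 40*n - 28
(5) = 6*s*x^2 + 6*s*x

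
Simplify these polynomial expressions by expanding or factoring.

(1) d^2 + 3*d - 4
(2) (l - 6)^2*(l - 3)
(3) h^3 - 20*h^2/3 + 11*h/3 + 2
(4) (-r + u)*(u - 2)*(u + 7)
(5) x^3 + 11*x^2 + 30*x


(1) = (d - 1)*(d + 4)
(2) = l^3 - 15*l^2 + 72*l - 108
(3) = (h - 6)*(h - 1)*(h + 1/3)
(4) = -r*u^2 - 5*r*u + 14*r + u^3 + 5*u^2 - 14*u
(5) = x*(x + 5)*(x + 6)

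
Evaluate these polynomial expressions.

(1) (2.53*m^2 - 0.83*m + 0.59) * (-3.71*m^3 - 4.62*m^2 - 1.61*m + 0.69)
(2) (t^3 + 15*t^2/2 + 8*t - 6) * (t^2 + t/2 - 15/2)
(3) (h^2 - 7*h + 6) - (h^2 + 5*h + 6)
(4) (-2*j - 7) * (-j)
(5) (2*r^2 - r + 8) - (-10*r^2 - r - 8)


(1) = -9.3863*m^5 - 8.6093*m^4 - 2.4276*m^3 + 0.3562*m^2 - 1.5226*m + 0.4071
(2) = t^5 + 8*t^4 + 17*t^3/4 - 233*t^2/4 - 63*t + 45
(3) = -12*h
(4) = 2*j^2 + 7*j
(5) = 12*r^2 + 16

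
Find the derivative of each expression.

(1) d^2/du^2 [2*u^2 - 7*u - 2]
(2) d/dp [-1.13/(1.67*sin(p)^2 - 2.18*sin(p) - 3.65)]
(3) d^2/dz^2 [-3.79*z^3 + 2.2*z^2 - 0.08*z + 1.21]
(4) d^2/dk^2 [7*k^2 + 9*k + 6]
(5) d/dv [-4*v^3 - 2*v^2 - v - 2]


(1) = 4
(2) = (3.7742*sin(p) - 2.4634)*cos(p)/(-1.67*sin(p)^2 + 2.18*sin(p) + 3.65)^2
(3) = 4.4 - 22.74*z
(4) = 14
(5) = -12*v^2 - 4*v - 1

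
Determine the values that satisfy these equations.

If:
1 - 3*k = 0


Then:
k = 1/3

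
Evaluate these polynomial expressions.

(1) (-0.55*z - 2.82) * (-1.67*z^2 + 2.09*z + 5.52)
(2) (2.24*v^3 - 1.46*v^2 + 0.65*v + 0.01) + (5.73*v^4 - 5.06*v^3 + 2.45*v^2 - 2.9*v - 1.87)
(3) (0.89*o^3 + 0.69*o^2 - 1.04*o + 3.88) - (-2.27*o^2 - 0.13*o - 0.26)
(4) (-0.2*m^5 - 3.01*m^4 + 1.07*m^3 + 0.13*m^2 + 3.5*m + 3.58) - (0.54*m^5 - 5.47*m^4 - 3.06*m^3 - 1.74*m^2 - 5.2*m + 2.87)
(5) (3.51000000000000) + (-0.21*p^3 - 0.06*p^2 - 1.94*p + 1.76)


(1) = 0.9185*z^3 + 3.5599*z^2 - 8.9298*z - 15.5664
(2) = 5.73*v^4 - 2.82*v^3 + 0.99*v^2 - 2.25*v - 1.86
(3) = 0.89*o^3 + 2.96*o^2 - 0.91*o + 4.14
(4) = -0.74*m^5 + 2.46*m^4 + 4.13*m^3 + 1.87*m^2 + 8.7*m + 0.71
(5) = -0.21*p^3 - 0.06*p^2 - 1.94*p + 5.27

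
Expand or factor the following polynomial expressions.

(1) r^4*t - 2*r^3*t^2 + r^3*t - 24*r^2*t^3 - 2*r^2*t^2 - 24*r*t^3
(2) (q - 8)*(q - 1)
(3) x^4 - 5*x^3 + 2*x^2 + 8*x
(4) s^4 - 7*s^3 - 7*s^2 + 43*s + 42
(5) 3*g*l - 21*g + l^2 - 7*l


(1) = r*(r - 6*t)*(r + 4*t)*(r*t + t)
(2) = q^2 - 9*q + 8
(3) = x*(x - 4)*(x - 2)*(x + 1)
(4) = (s - 7)*(s - 3)*(s + 1)*(s + 2)
(5) = (3*g + l)*(l - 7)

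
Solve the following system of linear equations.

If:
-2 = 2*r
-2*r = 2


Then:
r = -1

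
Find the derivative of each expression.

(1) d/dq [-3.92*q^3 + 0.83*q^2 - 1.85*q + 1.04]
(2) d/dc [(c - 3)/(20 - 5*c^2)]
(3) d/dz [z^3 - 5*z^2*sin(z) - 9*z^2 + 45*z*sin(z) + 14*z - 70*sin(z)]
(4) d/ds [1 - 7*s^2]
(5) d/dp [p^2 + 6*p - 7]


(1) = -11.76*q^2 + 1.66*q - 1.85
(2) = (-c^2 + 2*c*(c - 3) + 4)/(5*(c^2 - 4)^2)
(3) = -5*z^2*cos(z) + 3*z^2 - 10*z*sin(z) + 45*z*cos(z) - 18*z + 45*sin(z) - 70*cos(z) + 14
(4) = -14*s
(5) = 2*p + 6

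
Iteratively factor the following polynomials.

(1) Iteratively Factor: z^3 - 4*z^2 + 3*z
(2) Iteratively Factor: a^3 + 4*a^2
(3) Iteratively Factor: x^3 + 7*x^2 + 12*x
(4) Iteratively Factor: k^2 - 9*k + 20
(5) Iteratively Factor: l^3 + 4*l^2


(1) = (z - 3)*(z^2 - z) = z*(z - 3)*(z - 1)
(2) = (a)*(a^2 + 4*a) = a*(a + 4)*(a)
(3) = (x + 3)*(x^2 + 4*x) = x*(x + 3)*(x + 4)
(4) = (k - 4)*(k - 5)
(5) = (l + 4)*(l^2) = l*(l + 4)*(l)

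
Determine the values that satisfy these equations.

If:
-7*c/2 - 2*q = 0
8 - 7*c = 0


Then:
c = 8/7
q = -2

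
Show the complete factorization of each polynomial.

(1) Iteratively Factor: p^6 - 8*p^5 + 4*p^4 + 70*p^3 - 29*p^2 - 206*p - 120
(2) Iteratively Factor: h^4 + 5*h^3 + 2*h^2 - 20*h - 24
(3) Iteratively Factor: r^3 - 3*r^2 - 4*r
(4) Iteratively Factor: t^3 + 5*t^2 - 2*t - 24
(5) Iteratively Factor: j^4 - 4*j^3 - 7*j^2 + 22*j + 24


(1) = (p + 2)*(p^5 - 10*p^4 + 24*p^3 + 22*p^2 - 73*p - 60) = (p - 4)*(p + 2)*(p^4 - 6*p^3 + 22*p + 15) = (p - 5)*(p - 4)*(p + 2)*(p^3 - p^2 - 5*p - 3) = (p - 5)*(p - 4)*(p - 3)*(p + 2)*(p^2 + 2*p + 1) = (p - 5)*(p - 4)*(p - 3)*(p + 1)*(p + 2)*(p + 1)
(2) = (h + 3)*(h^3 + 2*h^2 - 4*h - 8) = (h + 2)*(h + 3)*(h^2 - 4) = (h + 2)^2*(h + 3)*(h - 2)
(3) = (r)*(r^2 - 3*r - 4) = r*(r + 1)*(r - 4)
(4) = (t + 3)*(t^2 + 2*t - 8) = (t + 3)*(t + 4)*(t - 2)
(5) = (j + 2)*(j^3 - 6*j^2 + 5*j + 12) = (j - 3)*(j + 2)*(j^2 - 3*j - 4) = (j - 3)*(j + 1)*(j + 2)*(j - 4)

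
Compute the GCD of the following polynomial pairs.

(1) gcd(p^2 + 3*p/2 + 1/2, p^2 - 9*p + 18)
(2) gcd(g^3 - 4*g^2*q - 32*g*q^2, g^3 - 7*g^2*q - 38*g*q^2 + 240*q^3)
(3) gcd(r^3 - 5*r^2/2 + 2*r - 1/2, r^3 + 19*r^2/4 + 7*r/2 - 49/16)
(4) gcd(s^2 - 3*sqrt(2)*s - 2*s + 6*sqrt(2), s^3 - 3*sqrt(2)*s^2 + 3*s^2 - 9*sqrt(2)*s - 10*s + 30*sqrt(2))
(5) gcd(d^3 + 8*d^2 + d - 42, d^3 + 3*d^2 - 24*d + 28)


(1) = gcd((p + 1/2)*(p + 1), (p - 6)*(p - 3)) = 1
(2) = -g + 8*q
(3) = r - 1/2
(4) = gcd((s - 2)*(s - 3*sqrt(2)), (s - 2)*(s + 5)*(s - 3*sqrt(2))) = s^2 + s*(-3*sqrt(2) - 2) + 6*sqrt(2)
(5) = d^2 + 5*d - 14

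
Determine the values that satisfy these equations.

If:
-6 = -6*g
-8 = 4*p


Then:
g = 1
p = -2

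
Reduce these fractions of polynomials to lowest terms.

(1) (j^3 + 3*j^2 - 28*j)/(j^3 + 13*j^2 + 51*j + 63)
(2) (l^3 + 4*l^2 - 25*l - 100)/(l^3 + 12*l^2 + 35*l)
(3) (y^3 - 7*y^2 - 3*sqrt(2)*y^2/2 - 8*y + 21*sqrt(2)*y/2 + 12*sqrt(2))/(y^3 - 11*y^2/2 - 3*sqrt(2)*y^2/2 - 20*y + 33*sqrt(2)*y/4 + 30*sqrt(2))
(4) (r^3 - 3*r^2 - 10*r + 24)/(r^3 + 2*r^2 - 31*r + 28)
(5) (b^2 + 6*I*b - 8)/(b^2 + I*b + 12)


(1) = (j^2 - 4*j)/(j^2 + 6*j + 9)
(2) = (l^2 - l - 20)/(l^2 + 7*l)
(3) = (8*y + 8)/(8*y + 20)
(4) = (r^2 + r - 6)/(r^2 + 6*r - 7)
(5) = (b + 2*I)/(b - 3*I)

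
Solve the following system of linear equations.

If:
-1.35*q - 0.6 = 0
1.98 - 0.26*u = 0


Then:
q = -0.44
u = 7.62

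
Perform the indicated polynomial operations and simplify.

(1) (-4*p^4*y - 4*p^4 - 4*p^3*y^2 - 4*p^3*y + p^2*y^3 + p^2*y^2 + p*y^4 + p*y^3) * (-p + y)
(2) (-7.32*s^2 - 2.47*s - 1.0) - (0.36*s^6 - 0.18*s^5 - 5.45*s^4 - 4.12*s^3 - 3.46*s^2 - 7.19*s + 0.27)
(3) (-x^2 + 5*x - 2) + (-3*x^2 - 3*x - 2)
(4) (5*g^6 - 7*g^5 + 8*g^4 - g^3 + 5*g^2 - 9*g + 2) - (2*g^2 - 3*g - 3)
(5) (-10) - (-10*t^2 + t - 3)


(1) = 4*p^5*y + 4*p^5 - 5*p^3*y^3 - 5*p^3*y^2 + p*y^5 + p*y^4
(2) = -0.36*s^6 + 0.18*s^5 + 5.45*s^4 + 4.12*s^3 - 3.86*s^2 + 4.72*s - 1.27
(3) = -4*x^2 + 2*x - 4
(4) = 5*g^6 - 7*g^5 + 8*g^4 - g^3 + 3*g^2 - 6*g + 5
(5) = 10*t^2 - t - 7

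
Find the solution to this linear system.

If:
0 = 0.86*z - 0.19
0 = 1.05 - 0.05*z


Then:
No Solution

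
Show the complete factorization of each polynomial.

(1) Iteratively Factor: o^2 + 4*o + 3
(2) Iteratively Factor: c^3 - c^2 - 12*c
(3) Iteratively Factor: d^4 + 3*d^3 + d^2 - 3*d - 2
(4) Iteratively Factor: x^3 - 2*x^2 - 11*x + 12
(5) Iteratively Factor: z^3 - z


(1) = (o + 1)*(o + 3)
(2) = (c)*(c^2 - c - 12) = c*(c - 4)*(c + 3)
(3) = (d + 1)*(d^3 + 2*d^2 - d - 2) = (d + 1)*(d + 2)*(d^2 - 1) = (d + 1)^2*(d + 2)*(d - 1)
(4) = (x - 1)*(x^2 - x - 12) = (x - 4)*(x - 1)*(x + 3)
(5) = (z - 1)*(z^2 + z) = z*(z - 1)*(z + 1)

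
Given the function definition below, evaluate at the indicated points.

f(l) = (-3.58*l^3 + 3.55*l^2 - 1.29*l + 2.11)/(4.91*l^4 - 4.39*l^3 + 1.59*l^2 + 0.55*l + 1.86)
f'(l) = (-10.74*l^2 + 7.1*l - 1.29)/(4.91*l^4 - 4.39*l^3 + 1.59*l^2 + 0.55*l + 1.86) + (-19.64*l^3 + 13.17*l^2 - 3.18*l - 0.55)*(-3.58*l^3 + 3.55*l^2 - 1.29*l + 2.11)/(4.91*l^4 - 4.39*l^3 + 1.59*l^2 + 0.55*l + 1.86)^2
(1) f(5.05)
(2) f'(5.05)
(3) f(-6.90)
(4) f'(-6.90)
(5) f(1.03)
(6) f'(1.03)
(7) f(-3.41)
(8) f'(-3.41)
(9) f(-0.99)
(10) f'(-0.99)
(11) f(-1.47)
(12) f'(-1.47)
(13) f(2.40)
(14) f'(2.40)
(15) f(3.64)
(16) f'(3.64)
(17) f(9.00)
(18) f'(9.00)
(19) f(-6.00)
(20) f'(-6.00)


(1) = -0.14
(2) = 0.03
(3) = 0.11
(4) = 0.02
(5) = 0.13
(6) = -1.42
(7) = 0.22
(8) = 0.07
(9) = 0.87
(10) = 0.95
(11) = 0.56
(12) = 0.44
(13) = -0.26
(14) = 0.06
(15) = -0.19
(16) = 0.05
(17) = -0.08
(18) = 0.01
(19) = 0.12
(20) = 0.02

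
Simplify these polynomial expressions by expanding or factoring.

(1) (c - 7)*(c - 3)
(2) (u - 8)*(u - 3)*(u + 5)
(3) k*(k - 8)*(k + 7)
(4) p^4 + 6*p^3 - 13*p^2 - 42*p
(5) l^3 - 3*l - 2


(1) = c^2 - 10*c + 21
(2) = u^3 - 6*u^2 - 31*u + 120
(3) = k^3 - k^2 - 56*k
(4) = p*(p - 3)*(p + 2)*(p + 7)
(5) = (l - 2)*(l + 1)^2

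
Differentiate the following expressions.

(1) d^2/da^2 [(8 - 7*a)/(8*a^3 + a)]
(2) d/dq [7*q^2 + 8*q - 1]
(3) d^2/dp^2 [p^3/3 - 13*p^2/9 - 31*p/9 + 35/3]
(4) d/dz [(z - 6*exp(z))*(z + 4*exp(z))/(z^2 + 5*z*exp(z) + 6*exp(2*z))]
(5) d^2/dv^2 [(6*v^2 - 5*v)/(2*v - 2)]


(1) = (-2688*a^5 + 6144*a^4 + 112*a^3 + 384*a^2 + 16)/(512*a^9 + 192*a^7 + 24*a^5 + a^3)
(2) = 14*q + 8
(3) = 2*p - 26/9
(4) = (-7*z^3 - 60*z^2*exp(z) + 7*z^2 - 108*z*exp(2*z) + 60*z*exp(z) + 108*exp(2*z))*exp(z)/(z^4 + 10*z^3*exp(z) + 37*z^2*exp(2*z) + 60*z*exp(3*z) + 36*exp(4*z))
(5) = 1/(v^3 - 3*v^2 + 3*v - 1)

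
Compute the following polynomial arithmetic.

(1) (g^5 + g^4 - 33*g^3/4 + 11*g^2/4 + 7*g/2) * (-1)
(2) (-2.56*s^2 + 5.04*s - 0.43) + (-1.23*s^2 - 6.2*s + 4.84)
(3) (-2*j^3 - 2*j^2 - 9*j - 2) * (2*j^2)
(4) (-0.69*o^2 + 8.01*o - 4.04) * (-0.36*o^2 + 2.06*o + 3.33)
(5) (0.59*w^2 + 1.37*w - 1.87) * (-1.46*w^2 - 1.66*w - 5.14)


(1) = -g^5 - g^4 + 33*g^3/4 - 11*g^2/4 - 7*g/2
(2) = -3.79*s^2 - 1.16*s + 4.41
(3) = -4*j^5 - 4*j^4 - 18*j^3 - 4*j^2
(4) = 0.2484*o^4 - 4.305*o^3 + 15.6573*o^2 + 18.3509*o - 13.4532
(5) = -0.8614*w^4 - 2.9796*w^3 - 2.5766*w^2 - 3.9376*w + 9.6118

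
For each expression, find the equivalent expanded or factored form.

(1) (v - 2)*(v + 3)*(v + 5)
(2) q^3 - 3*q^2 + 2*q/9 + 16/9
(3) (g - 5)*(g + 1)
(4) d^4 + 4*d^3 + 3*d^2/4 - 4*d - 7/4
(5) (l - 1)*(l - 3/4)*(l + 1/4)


(1) = v^3 + 6*v^2 - v - 30
(2) = (q - 8/3)*(q - 1)*(q + 2/3)
(3) = g^2 - 4*g - 5
(4) = (d - 1)*(d + 1/2)*(d + 1)*(d + 7/2)
(5) = l^3 - 3*l^2/2 + 5*l/16 + 3/16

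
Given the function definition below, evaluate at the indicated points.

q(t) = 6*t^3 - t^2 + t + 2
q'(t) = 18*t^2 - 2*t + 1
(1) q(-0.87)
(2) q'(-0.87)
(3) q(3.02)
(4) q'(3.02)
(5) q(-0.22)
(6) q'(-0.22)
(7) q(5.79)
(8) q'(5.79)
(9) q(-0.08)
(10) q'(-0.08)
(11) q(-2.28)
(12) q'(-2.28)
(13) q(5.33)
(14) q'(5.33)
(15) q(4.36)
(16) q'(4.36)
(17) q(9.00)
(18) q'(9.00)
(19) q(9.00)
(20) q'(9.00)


(1) = -3.58
(2) = 16.36
(3) = 161.16
(4) = 159.13
(5) = 1.67
(6) = 2.31
(7) = 1138.89
(8) = 592.85
(9) = 1.91
(10) = 1.28
(11) = -76.59
(12) = 99.13
(13) = 887.44
(14) = 501.70
(15) = 484.64
(16) = 334.45
(17) = 4304.00
(18) = 1441.00
(19) = 4304.00
(20) = 1441.00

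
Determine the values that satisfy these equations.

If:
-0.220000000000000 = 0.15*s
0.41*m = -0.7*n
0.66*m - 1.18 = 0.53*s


Then:
m = 0.61
n = -0.36
s = -1.47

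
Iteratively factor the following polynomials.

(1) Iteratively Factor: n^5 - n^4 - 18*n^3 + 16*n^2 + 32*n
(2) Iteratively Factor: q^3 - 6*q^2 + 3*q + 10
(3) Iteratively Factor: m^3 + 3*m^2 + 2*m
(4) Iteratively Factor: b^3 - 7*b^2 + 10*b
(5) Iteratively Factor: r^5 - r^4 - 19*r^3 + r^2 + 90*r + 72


(1) = (n - 2)*(n^4 + n^3 - 16*n^2 - 16*n) = (n - 4)*(n - 2)*(n^3 + 5*n^2 + 4*n) = (n - 4)*(n - 2)*(n + 4)*(n^2 + n) = (n - 4)*(n - 2)*(n + 1)*(n + 4)*(n)
(2) = (q - 5)*(q^2 - q - 2) = (q - 5)*(q - 2)*(q + 1)
(3) = (m + 2)*(m^2 + m) = m*(m + 2)*(m + 1)
(4) = (b - 5)*(b^2 - 2*b) = (b - 5)*(b - 2)*(b)
(5) = (r - 3)*(r^4 + 2*r^3 - 13*r^2 - 38*r - 24) = (r - 3)*(r + 1)*(r^3 + r^2 - 14*r - 24) = (r - 4)*(r - 3)*(r + 1)*(r^2 + 5*r + 6) = (r - 4)*(r - 3)*(r + 1)*(r + 3)*(r + 2)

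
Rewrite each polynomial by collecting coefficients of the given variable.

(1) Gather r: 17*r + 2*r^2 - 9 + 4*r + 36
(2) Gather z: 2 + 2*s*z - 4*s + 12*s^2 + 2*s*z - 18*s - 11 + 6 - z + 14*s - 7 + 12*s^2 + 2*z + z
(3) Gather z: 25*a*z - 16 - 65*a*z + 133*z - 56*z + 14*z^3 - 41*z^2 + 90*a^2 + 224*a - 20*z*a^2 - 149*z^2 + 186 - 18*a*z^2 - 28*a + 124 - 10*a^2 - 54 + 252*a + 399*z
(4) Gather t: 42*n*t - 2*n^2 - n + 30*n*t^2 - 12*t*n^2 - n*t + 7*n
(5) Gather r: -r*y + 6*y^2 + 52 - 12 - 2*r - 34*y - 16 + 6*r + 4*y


(1) = 2*r^2 + 21*r + 27
(2) = 24*s^2 - 8*s + z*(4*s + 2) - 10
(3) = 80*a^2 + 448*a + 14*z^3 + z^2*(-18*a - 190) + z*(-20*a^2 - 40*a + 476) + 240
(4) = -2*n^2 + 30*n*t^2 + 6*n + t*(-12*n^2 + 41*n)
(5) = r*(4 - y) + 6*y^2 - 30*y + 24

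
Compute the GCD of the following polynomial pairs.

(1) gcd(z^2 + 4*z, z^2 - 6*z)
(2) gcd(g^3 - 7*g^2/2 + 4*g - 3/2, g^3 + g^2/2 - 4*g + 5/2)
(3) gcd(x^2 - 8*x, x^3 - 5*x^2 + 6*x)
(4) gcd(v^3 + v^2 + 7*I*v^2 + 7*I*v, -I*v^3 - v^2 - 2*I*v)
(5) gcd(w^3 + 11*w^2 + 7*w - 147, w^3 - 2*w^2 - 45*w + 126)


(1) = gcd(z*(z + 4), z*(z - 6)) = z
(2) = gcd((g - 3/2)*(g - 1)^2, (g - 1)^2*(g + 5/2)) = g^2 - 2*g + 1
(3) = x
(4) = v
(5) = gcd((w - 3)*(w + 7)^2, (w - 6)*(w - 3)*(w + 7)) = w^2 + 4*w - 21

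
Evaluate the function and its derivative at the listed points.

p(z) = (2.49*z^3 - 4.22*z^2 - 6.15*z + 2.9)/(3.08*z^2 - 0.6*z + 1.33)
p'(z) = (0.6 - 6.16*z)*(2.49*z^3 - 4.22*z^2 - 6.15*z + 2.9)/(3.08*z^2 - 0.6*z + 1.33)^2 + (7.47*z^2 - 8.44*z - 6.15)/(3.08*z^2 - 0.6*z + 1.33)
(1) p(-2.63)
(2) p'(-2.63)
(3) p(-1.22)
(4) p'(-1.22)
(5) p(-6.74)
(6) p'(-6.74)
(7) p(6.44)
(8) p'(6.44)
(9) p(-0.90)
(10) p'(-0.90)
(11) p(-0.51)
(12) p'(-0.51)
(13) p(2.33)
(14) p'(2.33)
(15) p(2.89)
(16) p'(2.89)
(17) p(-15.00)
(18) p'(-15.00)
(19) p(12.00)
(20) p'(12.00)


(1) = -2.29
(2) = 1.21
(3) = -0.06
(4) = 2.22
(5) = -6.26
(6) = 0.87
(7) = 3.62
(8) = 0.86
(9) = 0.73
(10) = 2.75
(11) = 1.89
(12) = 2.94
(13) = -0.17
(14) = 1.03
(15) = 0.39
(16) = 0.99
(17) = -13.16
(18) = 0.82
(19) = 8.28
(20) = 0.83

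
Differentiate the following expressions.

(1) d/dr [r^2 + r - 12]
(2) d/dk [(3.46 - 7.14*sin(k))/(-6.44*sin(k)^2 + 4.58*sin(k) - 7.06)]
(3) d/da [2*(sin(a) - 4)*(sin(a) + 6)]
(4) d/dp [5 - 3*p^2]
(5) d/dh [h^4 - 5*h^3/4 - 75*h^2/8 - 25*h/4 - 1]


(1) = 2*r + 1
(2) = (-45.9816*sin(k)^2 + 44.5648*sin(k) + 34.5616)*cos(k)/(41.4736*sin(k)^4 - 58.9904*sin(k)^3 + 111.9092*sin(k)^2 - 64.6696*sin(k) + 49.8436)
(3) = 4*(sin(a) + 1)*cos(a)
(4) = -6*p
(5) = 4*h^3 - 15*h^2/4 - 75*h/4 - 25/4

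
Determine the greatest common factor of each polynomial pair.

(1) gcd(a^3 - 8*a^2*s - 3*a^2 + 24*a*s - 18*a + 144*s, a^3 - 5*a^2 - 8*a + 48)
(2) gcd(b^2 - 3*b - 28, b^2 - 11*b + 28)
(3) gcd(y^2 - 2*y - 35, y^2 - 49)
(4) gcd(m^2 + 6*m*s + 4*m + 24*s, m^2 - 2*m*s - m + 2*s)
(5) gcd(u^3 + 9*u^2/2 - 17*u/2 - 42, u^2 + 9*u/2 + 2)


(1) = a + 3
(2) = gcd((b - 7)*(b + 4), (b - 7)*(b - 4)) = b - 7
(3) = gcd((y - 7)*(y + 5), (y - 7)*(y + 7)) = y - 7
(4) = gcd((m + 4)*(m + 6*s), (m - 1)*(m - 2*s)) = 1
(5) = u + 4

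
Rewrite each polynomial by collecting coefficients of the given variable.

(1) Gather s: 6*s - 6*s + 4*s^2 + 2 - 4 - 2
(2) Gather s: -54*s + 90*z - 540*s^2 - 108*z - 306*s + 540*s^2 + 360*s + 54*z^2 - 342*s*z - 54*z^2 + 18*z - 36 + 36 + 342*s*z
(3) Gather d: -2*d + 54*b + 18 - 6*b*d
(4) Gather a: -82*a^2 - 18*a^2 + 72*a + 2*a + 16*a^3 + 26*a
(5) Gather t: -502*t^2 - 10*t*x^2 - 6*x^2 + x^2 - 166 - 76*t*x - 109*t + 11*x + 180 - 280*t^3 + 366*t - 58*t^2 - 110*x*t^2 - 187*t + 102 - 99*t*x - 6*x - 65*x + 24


(1) = 4*s^2 - 4
(2) = 0
(3) = 54*b + d*(-6*b - 2) + 18
(4) = 16*a^3 - 100*a^2 + 100*a
(5) = -280*t^3 + t^2*(-110*x - 560) + t*(-10*x^2 - 175*x + 70) - 5*x^2 - 60*x + 140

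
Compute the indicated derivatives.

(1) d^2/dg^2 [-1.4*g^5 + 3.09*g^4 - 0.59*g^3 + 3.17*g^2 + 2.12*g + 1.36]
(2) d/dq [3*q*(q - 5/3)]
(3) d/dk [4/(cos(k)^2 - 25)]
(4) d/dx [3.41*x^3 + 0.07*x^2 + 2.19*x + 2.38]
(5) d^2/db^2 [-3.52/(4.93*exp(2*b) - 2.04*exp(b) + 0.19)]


(1) = -28.0*g^3 + 37.08*g^2 - 3.54*g + 6.34
(2) = 6*q - 5
(3) = 8*sin(k)*cos(k)/(cos(k)^2 - 25)^2
(4) = 10.23*x^2 + 0.14*x + 2.19
(5) = (-3.52*(9.86*exp(b) - 2.04)*(19.72*exp(b) - 4.08)*exp(b) + (69.4144*exp(b) - 7.1808)*(4.93*exp(2*b) - 2.04*exp(b) + 0.19))*exp(b)/(4.93*exp(2*b) - 2.04*exp(b) + 0.19)^3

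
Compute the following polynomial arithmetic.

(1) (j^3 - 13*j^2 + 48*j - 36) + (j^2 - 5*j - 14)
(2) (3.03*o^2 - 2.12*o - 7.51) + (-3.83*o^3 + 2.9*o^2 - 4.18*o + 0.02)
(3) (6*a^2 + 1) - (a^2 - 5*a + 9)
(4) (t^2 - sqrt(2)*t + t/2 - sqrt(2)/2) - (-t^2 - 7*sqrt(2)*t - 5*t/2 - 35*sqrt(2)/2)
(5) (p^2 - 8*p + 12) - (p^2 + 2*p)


(1) = j^3 - 12*j^2 + 43*j - 50
(2) = -3.83*o^3 + 5.93*o^2 - 6.3*o - 7.49
(3) = 5*a^2 + 5*a - 8
(4) = 2*t^2 + 3*t + 6*sqrt(2)*t + 17*sqrt(2)
(5) = 12 - 10*p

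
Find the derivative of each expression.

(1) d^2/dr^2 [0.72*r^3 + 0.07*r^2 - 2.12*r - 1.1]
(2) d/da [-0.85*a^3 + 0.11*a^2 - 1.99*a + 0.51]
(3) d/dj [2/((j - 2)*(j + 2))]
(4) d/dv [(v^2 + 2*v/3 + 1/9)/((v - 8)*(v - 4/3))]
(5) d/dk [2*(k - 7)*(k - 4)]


(1) = 4.32*r + 0.14
(2) = -2.55*a^2 + 0.22*a - 1.99
(3) = -4*j/(j^4 - 8*j^2 + 16)
(4) = 10*(-27*v^2 + 57*v + 22)/(3*(9*v^4 - 168*v^3 + 976*v^2 - 1792*v + 1024))
(5) = 4*k - 22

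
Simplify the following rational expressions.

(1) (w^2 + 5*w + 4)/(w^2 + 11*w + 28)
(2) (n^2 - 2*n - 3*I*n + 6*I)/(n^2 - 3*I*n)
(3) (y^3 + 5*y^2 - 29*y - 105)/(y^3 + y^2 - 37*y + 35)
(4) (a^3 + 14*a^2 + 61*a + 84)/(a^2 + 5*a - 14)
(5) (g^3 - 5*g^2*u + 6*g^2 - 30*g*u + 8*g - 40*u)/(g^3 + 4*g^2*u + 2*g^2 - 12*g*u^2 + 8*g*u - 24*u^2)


(1) = (w + 1)/(w + 7)
(2) = (n - 2)/n
(3) = (y + 3)/(y - 1)
(4) = (a^2 + 7*a + 12)/(a - 2)
(5) = (-g^2 + 5*g*u - 4*g + 20*u)/(-g^2 - 4*g*u + 12*u^2)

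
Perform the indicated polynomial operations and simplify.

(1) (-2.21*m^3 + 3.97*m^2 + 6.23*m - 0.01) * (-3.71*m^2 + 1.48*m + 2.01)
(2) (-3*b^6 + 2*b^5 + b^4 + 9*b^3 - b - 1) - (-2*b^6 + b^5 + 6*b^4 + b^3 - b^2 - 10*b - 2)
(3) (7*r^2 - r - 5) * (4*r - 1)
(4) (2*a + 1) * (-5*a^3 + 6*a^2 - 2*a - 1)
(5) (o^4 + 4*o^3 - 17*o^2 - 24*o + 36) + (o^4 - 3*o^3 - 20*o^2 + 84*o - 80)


(1) = 8.1991*m^5 - 17.9995*m^4 - 21.6798*m^3 + 17.2372*m^2 + 12.5075*m - 0.0201
(2) = -b^6 + b^5 - 5*b^4 + 8*b^3 + b^2 + 9*b + 1
(3) = 28*r^3 - 11*r^2 - 19*r + 5
(4) = -10*a^4 + 7*a^3 + 2*a^2 - 4*a - 1
(5) = 2*o^4 + o^3 - 37*o^2 + 60*o - 44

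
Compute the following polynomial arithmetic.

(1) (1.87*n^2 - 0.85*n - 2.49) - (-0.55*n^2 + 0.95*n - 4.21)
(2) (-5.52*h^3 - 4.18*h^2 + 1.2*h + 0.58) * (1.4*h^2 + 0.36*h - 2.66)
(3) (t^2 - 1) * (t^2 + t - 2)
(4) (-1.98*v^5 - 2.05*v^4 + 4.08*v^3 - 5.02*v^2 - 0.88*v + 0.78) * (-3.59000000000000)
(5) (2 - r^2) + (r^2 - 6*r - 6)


(1) = 2.42*n^2 - 1.8*n + 1.72
(2) = -7.728*h^5 - 7.8392*h^4 + 14.8584*h^3 + 12.3628*h^2 - 2.9832*h - 1.5428
(3) = t^4 + t^3 - 3*t^2 - t + 2
(4) = 7.1082*v^5 + 7.3595*v^4 - 14.6472*v^3 + 18.0218*v^2 + 3.1592*v - 2.8002
(5) = -6*r - 4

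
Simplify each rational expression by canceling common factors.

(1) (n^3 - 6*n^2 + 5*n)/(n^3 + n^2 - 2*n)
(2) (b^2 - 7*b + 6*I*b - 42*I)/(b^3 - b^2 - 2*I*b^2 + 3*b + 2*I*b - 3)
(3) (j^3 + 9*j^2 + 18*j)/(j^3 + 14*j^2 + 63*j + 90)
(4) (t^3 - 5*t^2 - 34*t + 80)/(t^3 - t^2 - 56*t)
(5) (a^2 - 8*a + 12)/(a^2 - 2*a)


(1) = (n - 5)/(n + 2)
(2) = (b^2 + b*(-7 + 6*I) - 42*I)/(b^3 + b^2*(-1 - 2*I) + b*(3 + 2*I) - 3)
(3) = j/(j + 5)
(4) = (t^2 + 3*t - 10)/(t^2 + 7*t)
(5) = (a - 6)/a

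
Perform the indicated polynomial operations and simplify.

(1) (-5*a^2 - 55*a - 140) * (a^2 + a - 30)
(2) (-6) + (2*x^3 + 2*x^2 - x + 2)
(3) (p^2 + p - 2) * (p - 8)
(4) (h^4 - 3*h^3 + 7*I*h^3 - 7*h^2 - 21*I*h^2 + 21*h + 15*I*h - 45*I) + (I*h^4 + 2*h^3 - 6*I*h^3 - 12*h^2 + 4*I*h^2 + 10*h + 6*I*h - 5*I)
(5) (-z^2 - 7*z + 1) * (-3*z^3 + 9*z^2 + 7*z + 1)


(1) = -5*a^4 - 60*a^3 - 45*a^2 + 1510*a + 4200
(2) = 2*x^3 + 2*x^2 - x - 4
(3) = p^3 - 7*p^2 - 10*p + 16
(4) = h^4 + I*h^4 - h^3 + I*h^3 - 19*h^2 - 17*I*h^2 + 31*h + 21*I*h - 50*I
(5) = 3*z^5 + 12*z^4 - 73*z^3 - 41*z^2 + 1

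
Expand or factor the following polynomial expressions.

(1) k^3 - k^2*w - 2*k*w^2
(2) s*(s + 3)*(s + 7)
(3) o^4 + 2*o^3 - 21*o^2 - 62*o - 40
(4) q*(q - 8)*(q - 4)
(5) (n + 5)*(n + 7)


(1) = k*(k - 2*w)*(k + w)
(2) = s^3 + 10*s^2 + 21*s
(3) = (o - 5)*(o + 1)*(o + 2)*(o + 4)
(4) = q^3 - 12*q^2 + 32*q
(5) = n^2 + 12*n + 35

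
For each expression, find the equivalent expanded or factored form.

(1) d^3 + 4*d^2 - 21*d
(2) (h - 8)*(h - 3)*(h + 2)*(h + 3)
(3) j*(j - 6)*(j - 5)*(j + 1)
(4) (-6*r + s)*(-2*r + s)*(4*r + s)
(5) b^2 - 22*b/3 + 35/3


(1) = d*(d - 3)*(d + 7)
(2) = h^4 - 6*h^3 - 25*h^2 + 54*h + 144
(3) = j^4 - 10*j^3 + 19*j^2 + 30*j
(4) = 48*r^3 - 20*r^2*s - 4*r*s^2 + s^3
(5) = (b - 5)*(b - 7/3)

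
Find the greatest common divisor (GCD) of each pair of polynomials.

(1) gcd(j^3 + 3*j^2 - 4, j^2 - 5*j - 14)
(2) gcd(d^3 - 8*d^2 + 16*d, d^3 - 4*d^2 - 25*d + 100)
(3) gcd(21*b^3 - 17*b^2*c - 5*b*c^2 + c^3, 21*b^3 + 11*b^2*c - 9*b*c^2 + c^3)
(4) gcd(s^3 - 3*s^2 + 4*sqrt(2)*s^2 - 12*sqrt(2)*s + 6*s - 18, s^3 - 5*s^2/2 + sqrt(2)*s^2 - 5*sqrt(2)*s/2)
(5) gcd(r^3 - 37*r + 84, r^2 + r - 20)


(1) = gcd((j - 1)*(j + 2)^2, (j - 7)*(j + 2)) = j + 2
(2) = d - 4
(3) = gcd((-7*b + c)*(-b + c)*(3*b + c), (-7*b + c)*(-3*b + c)*(b + c)) = 7*b - c
(4) = s + sqrt(2)
(5) = r - 4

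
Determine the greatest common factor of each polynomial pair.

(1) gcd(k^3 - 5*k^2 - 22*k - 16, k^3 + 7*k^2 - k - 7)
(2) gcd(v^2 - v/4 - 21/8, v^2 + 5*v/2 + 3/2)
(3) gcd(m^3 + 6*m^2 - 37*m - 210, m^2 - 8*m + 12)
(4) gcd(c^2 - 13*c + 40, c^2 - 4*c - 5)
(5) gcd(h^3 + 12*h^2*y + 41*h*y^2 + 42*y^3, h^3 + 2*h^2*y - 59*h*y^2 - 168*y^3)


(1) = gcd((k - 8)*(k + 1)*(k + 2), (k - 1)*(k + 1)*(k + 7)) = k + 1
(2) = v + 3/2
(3) = m - 6
(4) = c - 5
(5) = h^2 + 10*h*y + 21*y^2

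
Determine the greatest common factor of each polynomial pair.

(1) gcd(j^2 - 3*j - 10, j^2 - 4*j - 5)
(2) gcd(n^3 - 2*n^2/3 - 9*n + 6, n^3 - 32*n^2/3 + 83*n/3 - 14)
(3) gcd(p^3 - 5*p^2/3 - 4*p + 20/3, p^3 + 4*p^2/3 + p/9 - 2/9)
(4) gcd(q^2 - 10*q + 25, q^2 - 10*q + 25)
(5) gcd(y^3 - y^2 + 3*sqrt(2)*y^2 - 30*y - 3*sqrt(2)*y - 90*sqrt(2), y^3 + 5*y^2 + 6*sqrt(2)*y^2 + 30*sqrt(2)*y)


(1) = j - 5
(2) = n^2 - 11*n/3 + 2
(3) = gcd((p - 2)*(p - 5/3)*(p + 2), (p - 1/3)*(p + 2/3)*(p + 1)) = 1
(4) = q^2 - 10*q + 25
(5) = gcd((y - 6)*(y + 5)*(y + 3*sqrt(2)), y*(y + 5)*(y + 6*sqrt(2))) = y + 5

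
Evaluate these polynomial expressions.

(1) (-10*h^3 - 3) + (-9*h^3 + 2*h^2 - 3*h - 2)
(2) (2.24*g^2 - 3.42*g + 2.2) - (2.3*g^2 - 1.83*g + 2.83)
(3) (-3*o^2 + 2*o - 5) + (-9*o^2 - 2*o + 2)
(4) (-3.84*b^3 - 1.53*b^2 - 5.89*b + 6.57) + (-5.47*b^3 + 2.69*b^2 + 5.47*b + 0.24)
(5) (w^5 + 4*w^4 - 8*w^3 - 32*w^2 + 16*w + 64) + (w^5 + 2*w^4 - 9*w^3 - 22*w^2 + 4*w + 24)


(1) = -19*h^3 + 2*h^2 - 3*h - 5
(2) = -0.06*g^2 - 1.59*g - 0.63
(3) = -12*o^2 - 3
(4) = -9.31*b^3 + 1.16*b^2 - 0.42*b + 6.81
(5) = 2*w^5 + 6*w^4 - 17*w^3 - 54*w^2 + 20*w + 88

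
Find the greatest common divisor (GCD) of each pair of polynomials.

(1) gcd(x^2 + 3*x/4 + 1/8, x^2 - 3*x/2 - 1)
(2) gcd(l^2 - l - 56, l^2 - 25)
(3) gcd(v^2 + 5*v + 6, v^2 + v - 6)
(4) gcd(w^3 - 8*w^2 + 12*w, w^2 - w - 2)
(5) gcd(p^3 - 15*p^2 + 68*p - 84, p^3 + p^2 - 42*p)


(1) = x + 1/2
(2) = 1
(3) = gcd((v + 2)*(v + 3), (v - 2)*(v + 3)) = v + 3
(4) = w - 2
(5) = gcd((p - 7)*(p - 6)*(p - 2), p*(p - 6)*(p + 7)) = p - 6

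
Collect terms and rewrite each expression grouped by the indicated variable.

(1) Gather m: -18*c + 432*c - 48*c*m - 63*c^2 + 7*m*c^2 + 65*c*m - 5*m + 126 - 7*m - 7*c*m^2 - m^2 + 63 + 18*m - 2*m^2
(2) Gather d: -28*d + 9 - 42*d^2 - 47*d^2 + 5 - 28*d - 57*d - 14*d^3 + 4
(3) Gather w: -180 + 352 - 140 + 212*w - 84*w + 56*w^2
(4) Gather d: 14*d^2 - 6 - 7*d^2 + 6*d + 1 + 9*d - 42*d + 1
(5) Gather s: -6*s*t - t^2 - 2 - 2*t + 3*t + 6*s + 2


(1) = -63*c^2 + 414*c + m^2*(-7*c - 3) + m*(7*c^2 + 17*c + 6) + 189
(2) = -14*d^3 - 89*d^2 - 113*d + 18
(3) = 56*w^2 + 128*w + 32
(4) = 7*d^2 - 27*d - 4
(5) = s*(6 - 6*t) - t^2 + t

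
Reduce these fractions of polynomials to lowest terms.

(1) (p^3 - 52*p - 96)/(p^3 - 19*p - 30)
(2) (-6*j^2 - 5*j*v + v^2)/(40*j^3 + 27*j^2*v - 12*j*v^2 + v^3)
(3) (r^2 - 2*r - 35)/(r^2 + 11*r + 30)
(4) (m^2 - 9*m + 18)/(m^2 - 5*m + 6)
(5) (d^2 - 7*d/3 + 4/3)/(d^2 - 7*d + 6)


(1) = (p^2 - 2*p - 48)/(p^2 - 2*p - 15)
(2) = (-6*j + v)/(40*j^2 - 13*j*v + v^2)
(3) = (r - 7)/(r + 6)
(4) = (m - 6)/(m - 2)
(5) = (3*d - 4)/(3*d - 18)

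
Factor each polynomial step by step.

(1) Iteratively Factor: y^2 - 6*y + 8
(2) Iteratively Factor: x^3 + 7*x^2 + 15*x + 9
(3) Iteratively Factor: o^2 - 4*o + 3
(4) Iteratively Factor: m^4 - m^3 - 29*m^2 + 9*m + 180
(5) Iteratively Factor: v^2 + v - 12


(1) = (y - 4)*(y - 2)
(2) = (x + 3)*(x^2 + 4*x + 3) = (x + 3)^2*(x + 1)
(3) = (o - 1)*(o - 3)
(4) = (m + 3)*(m^3 - 4*m^2 - 17*m + 60) = (m - 3)*(m + 3)*(m^2 - m - 20) = (m - 3)*(m + 3)*(m + 4)*(m - 5)
(5) = (v - 3)*(v + 4)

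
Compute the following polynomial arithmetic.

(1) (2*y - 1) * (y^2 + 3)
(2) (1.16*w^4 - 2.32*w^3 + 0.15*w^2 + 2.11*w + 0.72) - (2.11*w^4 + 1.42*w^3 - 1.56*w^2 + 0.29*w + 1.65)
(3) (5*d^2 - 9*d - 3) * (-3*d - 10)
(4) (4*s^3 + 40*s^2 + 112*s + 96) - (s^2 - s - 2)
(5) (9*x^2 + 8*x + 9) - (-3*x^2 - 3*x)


(1) = 2*y^3 - y^2 + 6*y - 3
(2) = -0.95*w^4 - 3.74*w^3 + 1.71*w^2 + 1.82*w - 0.93
(3) = -15*d^3 - 23*d^2 + 99*d + 30
(4) = 4*s^3 + 39*s^2 + 113*s + 98
(5) = 12*x^2 + 11*x + 9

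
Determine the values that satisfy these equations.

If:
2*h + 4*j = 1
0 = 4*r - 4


Then:
h = 1/2 - 2*j
r = 1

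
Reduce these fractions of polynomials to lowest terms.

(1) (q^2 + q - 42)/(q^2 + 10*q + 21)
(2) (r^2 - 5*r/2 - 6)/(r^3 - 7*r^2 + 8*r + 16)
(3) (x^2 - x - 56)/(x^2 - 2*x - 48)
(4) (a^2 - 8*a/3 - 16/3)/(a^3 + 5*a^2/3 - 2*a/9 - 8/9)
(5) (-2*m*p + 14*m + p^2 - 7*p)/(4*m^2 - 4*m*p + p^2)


(1) = (q - 6)/(q + 3)
(2) = (2*r + 3)/(2*r^2 - 6*r - 8)
(3) = (x + 7)/(x + 6)
(4) = (3*a - 12)/(3*a^2 + a - 2)
(5) = (p - 7)/(-2*m + p)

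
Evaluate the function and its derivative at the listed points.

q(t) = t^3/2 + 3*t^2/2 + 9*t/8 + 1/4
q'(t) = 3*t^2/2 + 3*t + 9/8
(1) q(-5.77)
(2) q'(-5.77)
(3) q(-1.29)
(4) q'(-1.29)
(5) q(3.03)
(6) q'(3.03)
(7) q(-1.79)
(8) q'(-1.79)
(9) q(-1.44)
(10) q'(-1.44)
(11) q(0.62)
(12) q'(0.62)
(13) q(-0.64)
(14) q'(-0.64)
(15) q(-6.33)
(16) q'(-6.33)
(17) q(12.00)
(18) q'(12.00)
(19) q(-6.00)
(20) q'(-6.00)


(1) = -52.35
(2) = 33.75
(3) = 0.22
(4) = -0.25
(5) = 31.34
(6) = 23.99
(7) = 0.17
(8) = 0.56
(9) = 0.25
(10) = -0.08
(11) = 1.64
(12) = 3.56
(13) = 0.01
(14) = -0.18
(15) = -73.59
(16) = 42.24
(17) = 1093.75
(18) = 253.12
(19) = -60.50
(20) = 37.12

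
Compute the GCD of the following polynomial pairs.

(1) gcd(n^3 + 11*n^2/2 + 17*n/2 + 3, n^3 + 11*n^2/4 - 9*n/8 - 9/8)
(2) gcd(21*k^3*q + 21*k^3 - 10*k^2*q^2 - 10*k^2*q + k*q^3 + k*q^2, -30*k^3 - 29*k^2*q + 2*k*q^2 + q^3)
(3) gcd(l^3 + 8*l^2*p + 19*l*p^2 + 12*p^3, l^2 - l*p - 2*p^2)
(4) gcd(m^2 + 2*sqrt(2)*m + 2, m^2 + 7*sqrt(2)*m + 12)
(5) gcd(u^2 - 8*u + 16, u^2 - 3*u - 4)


(1) = n^2 + 7*n/2 + 3/2
(2) = gcd((-7*k + q)*(-3*k + q)*(k*q + k), (-5*k + q)*(k + q)*(6*k + q)) = 1
(3) = l + p
(4) = m + sqrt(2)
(5) = u - 4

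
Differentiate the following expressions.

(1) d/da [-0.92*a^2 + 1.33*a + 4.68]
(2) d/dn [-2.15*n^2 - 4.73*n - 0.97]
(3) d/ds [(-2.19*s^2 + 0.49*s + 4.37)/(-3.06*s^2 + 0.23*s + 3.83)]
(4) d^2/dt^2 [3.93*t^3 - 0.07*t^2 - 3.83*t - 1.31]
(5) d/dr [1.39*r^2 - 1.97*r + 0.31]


(1) = 1.33 - 1.84*a
(2) = -4.3*n - 4.73
(3) = (0.9957*s^2 + 9.969*s + 0.8716)/(9.3636*s^4 - 1.4076*s^3 - 23.3867*s^2 + 1.7618*s + 14.6689)
(4) = 23.58*t - 0.14
(5) = 2.78*r - 1.97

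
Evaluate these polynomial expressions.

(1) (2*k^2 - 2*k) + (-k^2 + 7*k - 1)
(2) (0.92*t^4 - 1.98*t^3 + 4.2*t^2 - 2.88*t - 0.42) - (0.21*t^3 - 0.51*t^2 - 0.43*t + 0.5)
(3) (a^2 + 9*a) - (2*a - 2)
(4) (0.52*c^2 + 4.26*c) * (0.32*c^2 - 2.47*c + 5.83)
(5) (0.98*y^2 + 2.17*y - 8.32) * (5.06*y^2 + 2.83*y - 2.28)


(1) = k^2 + 5*k - 1
(2) = 0.92*t^4 - 2.19*t^3 + 4.71*t^2 - 2.45*t - 0.92
(3) = a^2 + 7*a + 2
(4) = 0.1664*c^4 + 0.0788*c^3 - 7.4906*c^2 + 24.8358*c
(5) = 4.9588*y^4 + 13.7536*y^3 - 38.1925*y^2 - 28.4932*y + 18.9696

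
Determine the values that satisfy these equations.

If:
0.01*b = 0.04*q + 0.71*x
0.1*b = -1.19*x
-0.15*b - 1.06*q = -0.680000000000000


Then:
b = 0.34
q = 0.59
x = -0.03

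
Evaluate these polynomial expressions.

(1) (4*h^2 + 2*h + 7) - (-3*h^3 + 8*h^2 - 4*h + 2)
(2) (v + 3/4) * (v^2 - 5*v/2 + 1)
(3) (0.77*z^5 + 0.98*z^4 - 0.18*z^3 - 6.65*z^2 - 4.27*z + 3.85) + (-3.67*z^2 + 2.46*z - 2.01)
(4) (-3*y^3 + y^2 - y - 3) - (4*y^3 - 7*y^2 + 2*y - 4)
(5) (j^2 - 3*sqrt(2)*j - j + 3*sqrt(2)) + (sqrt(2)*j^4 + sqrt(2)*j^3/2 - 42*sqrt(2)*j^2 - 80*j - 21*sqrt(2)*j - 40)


(1) = 3*h^3 - 4*h^2 + 6*h + 5
(2) = v^3 - 7*v^2/4 - 7*v/8 + 3/4
(3) = 0.77*z^5 + 0.98*z^4 - 0.18*z^3 - 10.32*z^2 - 1.81*z + 1.84
(4) = -7*y^3 + 8*y^2 - 3*y + 1
(5) = sqrt(2)*j^4 + sqrt(2)*j^3/2 - 42*sqrt(2)*j^2 + j^2 - 81*j - 24*sqrt(2)*j - 40 + 3*sqrt(2)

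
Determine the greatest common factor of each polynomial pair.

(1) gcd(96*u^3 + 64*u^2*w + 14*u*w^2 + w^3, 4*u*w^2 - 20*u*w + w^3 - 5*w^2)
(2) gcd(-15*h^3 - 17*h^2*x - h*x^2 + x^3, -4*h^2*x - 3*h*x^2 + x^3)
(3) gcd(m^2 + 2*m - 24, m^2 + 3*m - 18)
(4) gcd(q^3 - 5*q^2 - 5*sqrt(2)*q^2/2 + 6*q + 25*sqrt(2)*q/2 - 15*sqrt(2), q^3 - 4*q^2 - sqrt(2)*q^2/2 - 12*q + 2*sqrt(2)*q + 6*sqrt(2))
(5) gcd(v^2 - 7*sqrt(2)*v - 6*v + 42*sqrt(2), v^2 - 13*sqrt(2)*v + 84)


(1) = gcd((4*u + w)^2*(6*u + w), w*(4*u + w)*(w - 5)) = 4*u + w
(2) = gcd((-5*h + x)*(h + x)*(3*h + x), x*(-4*h + x)*(h + x)) = h + x
(3) = gcd((m - 4)*(m + 6), (m - 3)*(m + 6)) = m + 6
(4) = gcd((q - 3)*(q - 2)*(q - 5*sqrt(2)/2), (q - 6)*(q + 2)*(q - sqrt(2)/2)) = 1
(5) = gcd((v - 6)*(v - 7*sqrt(2)), (v - 7*sqrt(2))*(v - 6*sqrt(2))) = v - 7*sqrt(2)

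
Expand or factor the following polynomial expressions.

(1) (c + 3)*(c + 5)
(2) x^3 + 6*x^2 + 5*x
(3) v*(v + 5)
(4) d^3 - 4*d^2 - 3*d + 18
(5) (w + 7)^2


(1) = c^2 + 8*c + 15
(2) = x*(x + 1)*(x + 5)
(3) = v^2 + 5*v
(4) = (d - 3)^2*(d + 2)
(5) = w^2 + 14*w + 49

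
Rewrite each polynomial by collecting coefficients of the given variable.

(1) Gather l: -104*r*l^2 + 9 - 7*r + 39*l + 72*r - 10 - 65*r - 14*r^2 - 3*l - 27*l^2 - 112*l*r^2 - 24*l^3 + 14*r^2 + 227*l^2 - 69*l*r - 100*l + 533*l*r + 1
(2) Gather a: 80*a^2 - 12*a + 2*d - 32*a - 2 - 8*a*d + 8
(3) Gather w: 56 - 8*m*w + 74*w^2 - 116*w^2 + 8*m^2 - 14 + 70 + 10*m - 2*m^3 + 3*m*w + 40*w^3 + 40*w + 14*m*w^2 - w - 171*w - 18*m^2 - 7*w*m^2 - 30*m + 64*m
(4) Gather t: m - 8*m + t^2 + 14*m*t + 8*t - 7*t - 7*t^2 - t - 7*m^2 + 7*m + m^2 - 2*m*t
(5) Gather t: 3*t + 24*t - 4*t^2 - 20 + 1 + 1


(1) = -24*l^3 + l^2*(200 - 104*r) + l*(-112*r^2 + 464*r - 64)
(2) = 80*a^2 + a*(-8*d - 44) + 2*d + 6
(3) = -2*m^3 - 10*m^2 + 44*m + 40*w^3 + w^2*(14*m - 42) + w*(-7*m^2 - 5*m - 132) + 112
(4) = -6*m^2 + 12*m*t - 6*t^2
(5) = -4*t^2 + 27*t - 18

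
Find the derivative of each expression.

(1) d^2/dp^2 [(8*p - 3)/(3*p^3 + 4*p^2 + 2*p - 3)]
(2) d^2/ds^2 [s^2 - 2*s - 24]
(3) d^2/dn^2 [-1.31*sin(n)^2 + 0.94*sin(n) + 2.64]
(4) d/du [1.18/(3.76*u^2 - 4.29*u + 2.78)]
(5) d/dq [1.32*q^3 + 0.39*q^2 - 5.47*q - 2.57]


(1) = 2*p*(216*p^4 + 126*p^3 - 208*p^2 + 234*p + 135)/(27*p^9 + 108*p^8 + 198*p^7 + 127*p^6 - 84*p^5 - 204*p^4 - 55*p^3 + 72*p^2 + 54*p - 27)
(2) = 2
(3) = -0.94*sin(n) - 2.62*cos(2*n)
(4) = (5.0622 - 8.8736*u)/(3.76*u^2 - 4.29*u + 2.78)^2
(5) = 3.96*q^2 + 0.78*q - 5.47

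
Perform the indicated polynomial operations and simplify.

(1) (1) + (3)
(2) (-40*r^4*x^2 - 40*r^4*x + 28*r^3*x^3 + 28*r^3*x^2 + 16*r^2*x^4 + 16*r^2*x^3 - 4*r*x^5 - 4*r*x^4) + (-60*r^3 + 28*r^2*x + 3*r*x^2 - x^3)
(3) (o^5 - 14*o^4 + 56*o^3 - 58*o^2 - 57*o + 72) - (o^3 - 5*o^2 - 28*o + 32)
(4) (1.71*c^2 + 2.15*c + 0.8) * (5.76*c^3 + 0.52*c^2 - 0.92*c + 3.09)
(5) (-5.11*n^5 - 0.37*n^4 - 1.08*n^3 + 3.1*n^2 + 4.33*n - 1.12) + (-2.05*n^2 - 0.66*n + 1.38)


(1) = 4
(2) = -40*r^4*x^2 - 40*r^4*x + 28*r^3*x^3 + 28*r^3*x^2 - 60*r^3 + 16*r^2*x^4 + 16*r^2*x^3 + 28*r^2*x - 4*r*x^5 - 4*r*x^4 + 3*r*x^2 - x^3
(3) = o^5 - 14*o^4 + 55*o^3 - 53*o^2 - 29*o + 40
(4) = 9.8496*c^5 + 13.2732*c^4 + 4.1528*c^3 + 3.7219*c^2 + 5.9075*c + 2.472
(5) = -5.11*n^5 - 0.37*n^4 - 1.08*n^3 + 1.05*n^2 + 3.67*n + 0.26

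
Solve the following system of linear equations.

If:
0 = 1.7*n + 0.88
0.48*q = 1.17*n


Then:
n = -0.52
q = -1.26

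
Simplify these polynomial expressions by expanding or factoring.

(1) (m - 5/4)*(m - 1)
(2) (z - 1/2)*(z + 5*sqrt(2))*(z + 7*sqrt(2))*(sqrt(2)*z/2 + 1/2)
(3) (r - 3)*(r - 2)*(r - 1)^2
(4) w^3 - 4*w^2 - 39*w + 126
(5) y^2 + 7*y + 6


(1) = m^2 - 9*m/4 + 5/4
(2) = sqrt(2)*z^4/2 - sqrt(2)*z^3/4 + 25*z^3/2 - 25*z^2/4 + 41*sqrt(2)*z^2 - 41*sqrt(2)*z/2 + 35*z - 35/2
(3) = r^4 - 7*r^3 + 17*r^2 - 17*r + 6
(4) = (w - 7)*(w - 3)*(w + 6)
(5) = (y + 1)*(y + 6)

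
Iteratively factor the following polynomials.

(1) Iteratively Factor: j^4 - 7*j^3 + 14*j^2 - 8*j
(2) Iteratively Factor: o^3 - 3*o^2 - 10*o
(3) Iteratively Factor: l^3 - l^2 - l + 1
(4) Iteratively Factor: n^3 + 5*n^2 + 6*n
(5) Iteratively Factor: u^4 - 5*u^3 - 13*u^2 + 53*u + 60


(1) = (j - 4)*(j^3 - 3*j^2 + 2*j) = (j - 4)*(j - 2)*(j^2 - j) = (j - 4)*(j - 2)*(j - 1)*(j)
(2) = (o - 5)*(o^2 + 2*o) = o*(o - 5)*(o + 2)
(3) = (l + 1)*(l^2 - 2*l + 1) = (l - 1)*(l + 1)*(l - 1)
(4) = (n + 3)*(n^2 + 2*n) = n*(n + 3)*(n + 2)
(5) = (u + 1)*(u^3 - 6*u^2 - 7*u + 60) = (u - 4)*(u + 1)*(u^2 - 2*u - 15) = (u - 5)*(u - 4)*(u + 1)*(u + 3)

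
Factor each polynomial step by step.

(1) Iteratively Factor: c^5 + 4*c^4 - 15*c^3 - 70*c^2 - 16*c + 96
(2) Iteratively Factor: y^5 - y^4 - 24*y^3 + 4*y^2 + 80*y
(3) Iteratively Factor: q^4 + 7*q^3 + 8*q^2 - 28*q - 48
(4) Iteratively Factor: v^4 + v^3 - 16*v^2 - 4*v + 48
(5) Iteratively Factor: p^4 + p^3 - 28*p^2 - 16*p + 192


(1) = (c + 2)*(c^4 + 2*c^3 - 19*c^2 - 32*c + 48) = (c - 4)*(c + 2)*(c^3 + 6*c^2 + 5*c - 12) = (c - 4)*(c + 2)*(c + 4)*(c^2 + 2*c - 3) = (c - 4)*(c + 2)*(c + 3)*(c + 4)*(c - 1)
(2) = (y + 4)*(y^4 - 5*y^3 - 4*y^2 + 20*y) = (y - 5)*(y + 4)*(y^3 - 4*y) = y*(y - 5)*(y + 4)*(y^2 - 4) = y*(y - 5)*(y + 2)*(y + 4)*(y - 2)
(3) = (q - 2)*(q^3 + 9*q^2 + 26*q + 24) = (q - 2)*(q + 4)*(q^2 + 5*q + 6) = (q - 2)*(q + 3)*(q + 4)*(q + 2)
(4) = (v - 3)*(v^3 + 4*v^2 - 4*v - 16) = (v - 3)*(v - 2)*(v^2 + 6*v + 8) = (v - 3)*(v - 2)*(v + 2)*(v + 4)
(5) = (p - 4)*(p^3 + 5*p^2 - 8*p - 48) = (p - 4)*(p - 3)*(p^2 + 8*p + 16) = (p - 4)*(p - 3)*(p + 4)*(p + 4)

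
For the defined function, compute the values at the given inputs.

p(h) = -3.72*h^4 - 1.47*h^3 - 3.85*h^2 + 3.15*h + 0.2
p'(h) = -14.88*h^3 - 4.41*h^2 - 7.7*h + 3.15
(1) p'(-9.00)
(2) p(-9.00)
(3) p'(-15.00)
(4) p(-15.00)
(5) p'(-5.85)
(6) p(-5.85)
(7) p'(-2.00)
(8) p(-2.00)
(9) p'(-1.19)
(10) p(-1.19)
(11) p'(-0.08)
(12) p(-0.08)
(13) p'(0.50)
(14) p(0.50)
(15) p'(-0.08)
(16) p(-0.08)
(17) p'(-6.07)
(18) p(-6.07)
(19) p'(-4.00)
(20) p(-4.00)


(1) = 10562.76
(2) = -23675.29
(3) = 49346.40
(4) = -184277.05
(5) = 2876.27
(6) = -4212.48
(7) = 119.95
(8) = -69.26
(9) = 31.14
(10) = -13.98
(11) = 3.75
(12) = -0.08
(13) = -3.66
(14) = 0.40
(15) = 3.75
(16) = -0.08
(17) = 3215.29
(18) = -4882.08
(19) = 915.71
(20) = -932.24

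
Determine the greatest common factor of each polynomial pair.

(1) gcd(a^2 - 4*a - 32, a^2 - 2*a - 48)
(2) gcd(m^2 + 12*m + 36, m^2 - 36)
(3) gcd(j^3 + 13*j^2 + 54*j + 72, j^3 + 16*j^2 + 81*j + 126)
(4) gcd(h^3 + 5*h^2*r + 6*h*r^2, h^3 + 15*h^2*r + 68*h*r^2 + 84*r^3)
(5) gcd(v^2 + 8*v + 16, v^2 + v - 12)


(1) = a - 8
(2) = m + 6
(3) = gcd((j + 3)*(j + 4)*(j + 6), (j + 3)*(j + 6)*(j + 7)) = j^2 + 9*j + 18
(4) = gcd(h*(h + 2*r)*(h + 3*r), (h + 2*r)*(h + 6*r)*(h + 7*r)) = h + 2*r
(5) = gcd((v + 4)^2, (v - 3)*(v + 4)) = v + 4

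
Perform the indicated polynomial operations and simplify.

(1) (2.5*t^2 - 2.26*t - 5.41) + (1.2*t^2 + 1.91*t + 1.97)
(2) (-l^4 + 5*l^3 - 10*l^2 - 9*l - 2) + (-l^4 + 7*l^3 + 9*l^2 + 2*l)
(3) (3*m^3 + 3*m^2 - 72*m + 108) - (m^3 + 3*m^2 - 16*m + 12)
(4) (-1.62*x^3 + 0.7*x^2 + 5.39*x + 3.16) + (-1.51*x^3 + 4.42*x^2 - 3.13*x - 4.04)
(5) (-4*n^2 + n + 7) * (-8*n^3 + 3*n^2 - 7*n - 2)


(1) = 3.7*t^2 - 0.35*t - 3.44
(2) = -2*l^4 + 12*l^3 - l^2 - 7*l - 2
(3) = 2*m^3 - 56*m + 96
(4) = -3.13*x^3 + 5.12*x^2 + 2.26*x - 0.88
(5) = 32*n^5 - 20*n^4 - 25*n^3 + 22*n^2 - 51*n - 14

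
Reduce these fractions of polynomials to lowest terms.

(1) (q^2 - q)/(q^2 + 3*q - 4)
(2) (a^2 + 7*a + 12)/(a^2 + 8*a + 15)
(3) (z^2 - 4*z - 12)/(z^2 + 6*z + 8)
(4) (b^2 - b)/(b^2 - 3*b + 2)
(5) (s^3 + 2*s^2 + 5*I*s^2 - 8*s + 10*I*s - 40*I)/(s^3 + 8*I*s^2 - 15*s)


(1) = q/(q + 4)
(2) = (a + 4)/(a + 5)
(3) = (z - 6)/(z + 4)
(4) = b/(b - 2)
(5) = (s^2 + 2*s - 8)/(s^2 + 3*I*s)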